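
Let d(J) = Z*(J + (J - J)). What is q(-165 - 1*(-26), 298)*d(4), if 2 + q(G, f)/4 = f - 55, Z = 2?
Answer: 7712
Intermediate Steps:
q(G, f) = -228 + 4*f (q(G, f) = -8 + 4*(f - 55) = -8 + 4*(-55 + f) = -8 + (-220 + 4*f) = -228 + 4*f)
d(J) = 2*J (d(J) = 2*(J + (J - J)) = 2*(J + 0) = 2*J)
q(-165 - 1*(-26), 298)*d(4) = (-228 + 4*298)*(2*4) = (-228 + 1192)*8 = 964*8 = 7712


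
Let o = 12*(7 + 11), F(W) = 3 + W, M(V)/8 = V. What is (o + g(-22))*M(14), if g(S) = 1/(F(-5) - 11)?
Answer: 314384/13 ≈ 24183.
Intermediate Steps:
M(V) = 8*V
o = 216 (o = 12*18 = 216)
g(S) = -1/13 (g(S) = 1/((3 - 5) - 11) = 1/(-2 - 11) = 1/(-13) = -1/13)
(o + g(-22))*M(14) = (216 - 1/13)*(8*14) = (2807/13)*112 = 314384/13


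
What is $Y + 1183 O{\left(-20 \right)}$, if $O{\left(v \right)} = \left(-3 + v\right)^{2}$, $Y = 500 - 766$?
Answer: $625541$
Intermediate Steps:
$Y = -266$ ($Y = 500 - 766 = -266$)
$Y + 1183 O{\left(-20 \right)} = -266 + 1183 \left(-3 - 20\right)^{2} = -266 + 1183 \left(-23\right)^{2} = -266 + 1183 \cdot 529 = -266 + 625807 = 625541$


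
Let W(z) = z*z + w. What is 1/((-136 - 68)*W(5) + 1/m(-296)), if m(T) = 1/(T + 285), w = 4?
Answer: -1/5927 ≈ -0.00016872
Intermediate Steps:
W(z) = 4 + z² (W(z) = z*z + 4 = z² + 4 = 4 + z²)
m(T) = 1/(285 + T)
1/((-136 - 68)*W(5) + 1/m(-296)) = 1/((-136 - 68)*(4 + 5²) + 1/(1/(285 - 296))) = 1/(-204*(4 + 25) + 1/(1/(-11))) = 1/(-204*29 + 1/(-1/11)) = 1/(-5916 - 11) = 1/(-5927) = -1/5927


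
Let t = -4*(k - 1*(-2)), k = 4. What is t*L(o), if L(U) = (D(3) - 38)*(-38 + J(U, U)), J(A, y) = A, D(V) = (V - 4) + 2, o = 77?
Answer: 34632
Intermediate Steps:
D(V) = -2 + V (D(V) = (-4 + V) + 2 = -2 + V)
L(U) = 1406 - 37*U (L(U) = ((-2 + 3) - 38)*(-38 + U) = (1 - 38)*(-38 + U) = -37*(-38 + U) = 1406 - 37*U)
t = -24 (t = -4*(4 - 1*(-2)) = -4*(4 + 2) = -4*6 = -24)
t*L(o) = -24*(1406 - 37*77) = -24*(1406 - 2849) = -24*(-1443) = 34632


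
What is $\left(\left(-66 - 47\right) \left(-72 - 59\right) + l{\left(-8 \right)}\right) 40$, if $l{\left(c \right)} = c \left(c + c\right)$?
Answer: $597240$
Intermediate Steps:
$l{\left(c \right)} = 2 c^{2}$ ($l{\left(c \right)} = c 2 c = 2 c^{2}$)
$\left(\left(-66 - 47\right) \left(-72 - 59\right) + l{\left(-8 \right)}\right) 40 = \left(\left(-66 - 47\right) \left(-72 - 59\right) + 2 \left(-8\right)^{2}\right) 40 = \left(\left(-113\right) \left(-131\right) + 2 \cdot 64\right) 40 = \left(14803 + 128\right) 40 = 14931 \cdot 40 = 597240$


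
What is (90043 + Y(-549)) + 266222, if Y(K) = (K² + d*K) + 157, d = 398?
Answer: 439321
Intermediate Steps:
Y(K) = 157 + K² + 398*K (Y(K) = (K² + 398*K) + 157 = 157 + K² + 398*K)
(90043 + Y(-549)) + 266222 = (90043 + (157 + (-549)² + 398*(-549))) + 266222 = (90043 + (157 + 301401 - 218502)) + 266222 = (90043 + 83056) + 266222 = 173099 + 266222 = 439321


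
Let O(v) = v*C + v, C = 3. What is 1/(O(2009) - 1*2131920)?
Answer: -1/2123884 ≈ -4.7084e-7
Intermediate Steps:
O(v) = 4*v (O(v) = v*3 + v = 3*v + v = 4*v)
1/(O(2009) - 1*2131920) = 1/(4*2009 - 1*2131920) = 1/(8036 - 2131920) = 1/(-2123884) = -1/2123884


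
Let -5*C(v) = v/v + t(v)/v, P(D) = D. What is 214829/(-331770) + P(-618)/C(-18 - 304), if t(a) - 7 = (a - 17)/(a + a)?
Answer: 70847933339497/22396797390 ≈ 3163.3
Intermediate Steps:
t(a) = 7 + (-17 + a)/(2*a) (t(a) = 7 + (a - 17)/(a + a) = 7 + (-17 + a)/((2*a)) = 7 + (-17 + a)*(1/(2*a)) = 7 + (-17 + a)/(2*a))
C(v) = -⅕ - (-17 + 15*v)/(10*v²) (C(v) = -(v/v + ((-17 + 15*v)/(2*v))/v)/5 = -(1 + (-17 + 15*v)/(2*v²))/5 = -⅕ - (-17 + 15*v)/(10*v²))
214829/(-331770) + P(-618)/C(-18 - 304) = 214829/(-331770) - 618*10*(-18 - 304)²/(17 - 15*(-18 - 304) - 2*(-18 - 304)²) = 214829*(-1/331770) - 618*1036840/(17 - 15*(-322) - 2*(-322)²) = -214829/331770 - 618*1036840/(17 + 4830 - 2*103684) = -214829/331770 - 618*1036840/(17 + 4830 - 207368) = -214829/331770 - 618/((⅒)*(1/103684)*(-202521)) = -214829/331770 - 618/(-202521/1036840) = -214829/331770 - 618*(-1036840/202521) = -214829/331770 + 213589040/67507 = 70847933339497/22396797390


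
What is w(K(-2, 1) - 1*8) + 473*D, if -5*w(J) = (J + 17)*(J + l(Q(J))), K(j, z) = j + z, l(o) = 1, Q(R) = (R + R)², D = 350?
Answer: 827814/5 ≈ 1.6556e+5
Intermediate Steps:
Q(R) = 4*R² (Q(R) = (2*R)² = 4*R²)
w(J) = -(1 + J)*(17 + J)/5 (w(J) = -(J + 17)*(J + 1)/5 = -(17 + J)*(1 + J)/5 = -(1 + J)*(17 + J)/5)
w(K(-2, 1) - 1*8) + 473*D = (-17/5 - 18*((-2 + 1) - 1*8)/5 - ((-2 + 1) - 1*8)²/5) + 473*350 = (-17/5 - 18*(-1 - 8)/5 - (-1 - 8)²/5) + 165550 = (-17/5 - 18/5*(-9) - ⅕*(-9)²) + 165550 = (-17/5 + 162/5 - ⅕*81) + 165550 = (-17/5 + 162/5 - 81/5) + 165550 = 64/5 + 165550 = 827814/5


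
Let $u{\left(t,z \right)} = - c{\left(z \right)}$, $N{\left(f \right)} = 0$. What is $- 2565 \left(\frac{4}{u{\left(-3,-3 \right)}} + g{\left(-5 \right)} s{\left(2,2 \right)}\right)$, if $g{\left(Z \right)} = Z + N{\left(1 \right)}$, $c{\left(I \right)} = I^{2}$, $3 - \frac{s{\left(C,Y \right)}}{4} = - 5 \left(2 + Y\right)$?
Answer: $1181040$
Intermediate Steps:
$s{\left(C,Y \right)} = 52 + 20 Y$ ($s{\left(C,Y \right)} = 12 - 4 \left(- 5 \left(2 + Y\right)\right) = 12 - 4 \left(-10 - 5 Y\right) = 12 + \left(40 + 20 Y\right) = 52 + 20 Y$)
$u{\left(t,z \right)} = - z^{2}$
$g{\left(Z \right)} = Z$ ($g{\left(Z \right)} = Z + 0 = Z$)
$- 2565 \left(\frac{4}{u{\left(-3,-3 \right)}} + g{\left(-5 \right)} s{\left(2,2 \right)}\right) = - 2565 \left(\frac{4}{\left(-1\right) \left(-3\right)^{2}} - 5 \left(52 + 20 \cdot 2\right)\right) = - 2565 \left(\frac{4}{\left(-1\right) 9} - 5 \left(52 + 40\right)\right) = - 2565 \left(\frac{4}{-9} - 460\right) = - 2565 \left(4 \left(- \frac{1}{9}\right) - 460\right) = - 2565 \left(- \frac{4}{9} - 460\right) = \left(-2565\right) \left(- \frac{4144}{9}\right) = 1181040$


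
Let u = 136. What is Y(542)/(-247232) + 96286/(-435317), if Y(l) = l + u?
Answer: -12050062639/53812146272 ≈ -0.22393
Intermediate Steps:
Y(l) = 136 + l (Y(l) = l + 136 = 136 + l)
Y(542)/(-247232) + 96286/(-435317) = (136 + 542)/(-247232) + 96286/(-435317) = 678*(-1/247232) + 96286*(-1/435317) = -339/123616 - 96286/435317 = -12050062639/53812146272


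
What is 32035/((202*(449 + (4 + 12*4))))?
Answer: 32035/101202 ≈ 0.31655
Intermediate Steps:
32035/((202*(449 + (4 + 12*4)))) = 32035/((202*(449 + (4 + 48)))) = 32035/((202*(449 + 52))) = 32035/((202*501)) = 32035/101202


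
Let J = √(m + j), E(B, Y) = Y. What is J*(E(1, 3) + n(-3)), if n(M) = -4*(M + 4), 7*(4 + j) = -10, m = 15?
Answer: -√469/7 ≈ -3.0938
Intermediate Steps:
j = -38/7 (j = -4 + (⅐)*(-10) = -4 - 10/7 = -38/7 ≈ -5.4286)
n(M) = -16 - 4*M (n(M) = -4*(4 + M) = -16 - 4*M)
J = √469/7 (J = √(15 - 38/7) = √(67/7) = √469/7 ≈ 3.0938)
J*(E(1, 3) + n(-3)) = (√469/7)*(3 + (-16 - 4*(-3))) = (√469/7)*(3 + (-16 + 12)) = (√469/7)*(3 - 4) = (√469/7)*(-1) = -√469/7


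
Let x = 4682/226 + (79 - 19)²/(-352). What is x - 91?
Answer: -200149/2486 ≈ -80.510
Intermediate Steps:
x = 26077/2486 (x = 4682*(1/226) + 60²*(-1/352) = 2341/113 + 3600*(-1/352) = 2341/113 - 225/22 = 26077/2486 ≈ 10.490)
x - 91 = 26077/2486 - 91 = -200149/2486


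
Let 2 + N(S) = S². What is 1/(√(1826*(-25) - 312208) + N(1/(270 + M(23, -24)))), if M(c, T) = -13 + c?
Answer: -12293041600/2199620254406401 - 2599994880000*I*√2/2199620254406401 ≈ -5.5887e-6 - 0.0016716*I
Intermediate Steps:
N(S) = -2 + S²
1/(√(1826*(-25) - 312208) + N(1/(270 + M(23, -24)))) = 1/(√(1826*(-25) - 312208) + (-2 + (1/(270 + (-13 + 23)))²)) = 1/(√(-45650 - 312208) + (-2 + (1/(270 + 10))²)) = 1/(√(-357858) + (-2 + (1/280)²)) = 1/(423*I*√2 + (-2 + (1/280)²)) = 1/(423*I*√2 + (-2 + 1/78400)) = 1/(423*I*√2 - 156799/78400) = 1/(-156799/78400 + 423*I*√2)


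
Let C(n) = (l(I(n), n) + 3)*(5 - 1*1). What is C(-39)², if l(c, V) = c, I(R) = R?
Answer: 20736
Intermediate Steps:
C(n) = 12 + 4*n (C(n) = (n + 3)*(5 - 1*1) = (3 + n)*(5 - 1) = (3 + n)*4 = 12 + 4*n)
C(-39)² = (12 + 4*(-39))² = (12 - 156)² = (-144)² = 20736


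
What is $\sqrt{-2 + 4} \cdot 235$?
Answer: $235 \sqrt{2} \approx 332.34$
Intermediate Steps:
$\sqrt{-2 + 4} \cdot 235 = \sqrt{2} \cdot 235 = 235 \sqrt{2}$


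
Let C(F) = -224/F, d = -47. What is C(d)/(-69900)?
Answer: -56/821325 ≈ -6.8182e-5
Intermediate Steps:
C(d)/(-69900) = -224/(-47)/(-69900) = -224*(-1/47)*(-1/69900) = (224/47)*(-1/69900) = -56/821325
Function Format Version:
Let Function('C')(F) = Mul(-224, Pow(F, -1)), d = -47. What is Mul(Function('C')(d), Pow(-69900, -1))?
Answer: Rational(-56, 821325) ≈ -6.8182e-5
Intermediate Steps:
Mul(Function('C')(d), Pow(-69900, -1)) = Mul(Mul(-224, Pow(-47, -1)), Pow(-69900, -1)) = Mul(Mul(-224, Rational(-1, 47)), Rational(-1, 69900)) = Mul(Rational(224, 47), Rational(-1, 69900)) = Rational(-56, 821325)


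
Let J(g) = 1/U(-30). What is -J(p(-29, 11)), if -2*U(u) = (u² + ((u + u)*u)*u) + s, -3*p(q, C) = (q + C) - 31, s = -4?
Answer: -1/26552 ≈ -3.7662e-5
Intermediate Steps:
p(q, C) = 31/3 - C/3 - q/3 (p(q, C) = -((q + C) - 31)/3 = -((C + q) - 31)/3 = -(-31 + C + q)/3 = 31/3 - C/3 - q/3)
U(u) = 2 - u³ - u²/2 (U(u) = -((u² + ((u + u)*u)*u) - 4)/2 = -((u² + ((2*u)*u)*u) - 4)/2 = -((u² + (2*u²)*u) - 4)/2 = -((u² + 2*u³) - 4)/2 = -(-4 + u² + 2*u³)/2 = 2 - u³ - u²/2)
J(g) = 1/26552 (J(g) = 1/(2 - 1*(-30)³ - ½*(-30)²) = 1/(2 - 1*(-27000) - ½*900) = 1/(2 + 27000 - 450) = 1/26552)
-J(p(-29, 11)) = -1*1/26552 = -1/26552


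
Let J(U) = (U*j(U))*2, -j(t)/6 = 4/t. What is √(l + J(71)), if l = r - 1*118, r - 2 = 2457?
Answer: √2293 ≈ 47.885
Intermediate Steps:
j(t) = -24/t
J(U) = -48 (J(U) = (U*(-24/U))*2 = -24*2 = -48)
r = 2459 (r = 2 + 2457 = 2459)
l = 2341 (l = 2459 - 1*118 = 2459 - 118 = 2341)
√(l + J(71)) = √(2341 - 48) = √2293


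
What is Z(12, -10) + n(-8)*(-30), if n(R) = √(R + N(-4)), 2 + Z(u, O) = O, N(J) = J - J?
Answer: -12 - 60*I*√2 ≈ -12.0 - 84.853*I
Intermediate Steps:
N(J) = 0
Z(u, O) = -2 + O
n(R) = √R (n(R) = √(R + 0) = √R)
Z(12, -10) + n(-8)*(-30) = (-2 - 10) + √(-8)*(-30) = -12 + (2*I*√2)*(-30) = -12 - 60*I*√2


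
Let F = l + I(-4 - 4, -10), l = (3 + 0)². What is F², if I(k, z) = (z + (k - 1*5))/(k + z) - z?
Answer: 133225/324 ≈ 411.19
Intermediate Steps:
I(k, z) = -z + (-5 + k + z)/(k + z) (I(k, z) = (z + (k - 5))/(k + z) - z = (z + (-5 + k))/(k + z) - z = (-5 + k + z)/(k + z) - z = -z + (-5 + k + z)/(k + z))
l = 9 (l = 3² = 9)
F = 365/18 (F = 9 + (-5 + (-4 - 4) - 10 - 1*(-10)² - 1*(-4 - 4)*(-10))/((-4 - 4) - 10) = 9 + (-5 - 8 - 10 - 1*100 - 1*(-8)*(-10))/(-8 - 10) = 9 + (-5 - 8 - 10 - 100 - 80)/(-18) = 9 - 1/18*(-203) = 9 + 203/18 = 365/18 ≈ 20.278)
F² = (365/18)² = 133225/324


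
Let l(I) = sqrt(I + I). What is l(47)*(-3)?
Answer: -3*sqrt(94) ≈ -29.086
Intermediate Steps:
l(I) = sqrt(2)*sqrt(I) (l(I) = sqrt(2*I) = sqrt(2)*sqrt(I))
l(47)*(-3) = (sqrt(2)*sqrt(47))*(-3) = sqrt(94)*(-3) = -3*sqrt(94)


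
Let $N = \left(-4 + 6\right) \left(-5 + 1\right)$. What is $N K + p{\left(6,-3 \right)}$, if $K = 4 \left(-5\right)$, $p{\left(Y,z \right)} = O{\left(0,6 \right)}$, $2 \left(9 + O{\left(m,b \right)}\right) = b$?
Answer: $154$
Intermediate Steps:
$O{\left(m,b \right)} = -9 + \frac{b}{2}$
$p{\left(Y,z \right)} = -6$ ($p{\left(Y,z \right)} = -9 + \frac{1}{2} \cdot 6 = -9 + 3 = -6$)
$N = -8$ ($N = 2 \left(-4\right) = -8$)
$K = -20$
$N K + p{\left(6,-3 \right)} = \left(-8\right) \left(-20\right) - 6 = 160 - 6 = 154$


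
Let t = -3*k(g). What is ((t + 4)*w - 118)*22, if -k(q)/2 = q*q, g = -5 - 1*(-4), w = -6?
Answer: -3916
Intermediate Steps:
g = -1 (g = -5 + 4 = -1)
k(q) = -2*q² (k(q) = -2*q*q = -2*q²)
t = 6 (t = -(-6)*(-1)² = -(-6) = -3*(-2) = 6)
((t + 4)*w - 118)*22 = ((6 + 4)*(-6) - 118)*22 = (10*(-6) - 118)*22 = (-60 - 118)*22 = -178*22 = -3916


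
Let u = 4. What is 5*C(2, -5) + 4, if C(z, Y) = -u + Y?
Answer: -41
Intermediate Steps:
C(z, Y) = -4 + Y (C(z, Y) = -1*4 + Y = -4 + Y)
5*C(2, -5) + 4 = 5*(-4 - 5) + 4 = 5*(-9) + 4 = -45 + 4 = -41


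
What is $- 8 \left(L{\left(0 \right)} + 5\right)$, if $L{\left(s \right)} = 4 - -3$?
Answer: $-96$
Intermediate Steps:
$L{\left(s \right)} = 7$ ($L{\left(s \right)} = 4 + 3 = 7$)
$- 8 \left(L{\left(0 \right)} + 5\right) = - 8 \left(7 + 5\right) = \left(-8\right) 12 = -96$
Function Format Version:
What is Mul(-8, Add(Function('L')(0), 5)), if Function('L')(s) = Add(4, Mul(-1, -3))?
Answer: -96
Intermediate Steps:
Function('L')(s) = 7 (Function('L')(s) = Add(4, 3) = 7)
Mul(-8, Add(Function('L')(0), 5)) = Mul(-8, Add(7, 5)) = Mul(-8, 12) = -96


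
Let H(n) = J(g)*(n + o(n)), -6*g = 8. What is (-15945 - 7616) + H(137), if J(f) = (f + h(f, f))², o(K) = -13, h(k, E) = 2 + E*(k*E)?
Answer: -16913585/729 ≈ -23201.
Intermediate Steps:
h(k, E) = 2 + k*E² (h(k, E) = 2 + E*(E*k) = 2 + k*E²)
g = -4/3 (g = -⅙*8 = -4/3 ≈ -1.3333)
J(f) = (2 + f + f³)² (J(f) = (f + (2 + f*f²))² = (f + (2 + f³))² = (2 + f + f³)²)
H(n) = -27508/729 + 2116*n/729 (H(n) = (2 - 4/3 + (-4/3)³)²*(n - 13) = (2 - 4/3 - 64/27)²*(-13 + n) = (-46/27)²*(-13 + n) = 2116*(-13 + n)/729 = -27508/729 + 2116*n/729)
(-15945 - 7616) + H(137) = (-15945 - 7616) + (-27508/729 + (2116/729)*137) = -23561 + (-27508/729 + 289892/729) = -23561 + 262384/729 = -16913585/729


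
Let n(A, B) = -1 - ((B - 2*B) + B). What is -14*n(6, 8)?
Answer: 14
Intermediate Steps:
n(A, B) = -1 (n(A, B) = -1 - (-B + B) = -1 - 1*0 = -1 + 0 = -1)
-14*n(6, 8) = -14*(-1) = 14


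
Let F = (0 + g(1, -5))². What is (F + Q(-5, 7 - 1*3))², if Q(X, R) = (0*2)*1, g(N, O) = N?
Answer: 1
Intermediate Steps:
Q(X, R) = 0 (Q(X, R) = 0*1 = 0)
F = 1 (F = (0 + 1)² = 1² = 1)
(F + Q(-5, 7 - 1*3))² = (1 + 0)² = 1² = 1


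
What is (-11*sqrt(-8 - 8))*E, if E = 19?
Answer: -836*I ≈ -836.0*I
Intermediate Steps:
(-11*sqrt(-8 - 8))*E = -11*sqrt(-8 - 8)*19 = -44*I*19 = -836*I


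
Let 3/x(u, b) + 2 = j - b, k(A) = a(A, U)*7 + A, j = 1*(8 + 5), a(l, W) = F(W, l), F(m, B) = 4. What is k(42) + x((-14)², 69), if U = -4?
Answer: 4057/58 ≈ 69.948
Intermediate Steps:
a(l, W) = 4
j = 13 (j = 1*13 = 13)
k(A) = 28 + A (k(A) = 4*7 + A = 28 + A)
x(u, b) = 3/(11 - b) (x(u, b) = 3/(-2 + (13 - b)) = 3/(11 - b))
k(42) + x((-14)², 69) = (28 + 42) - 3/(-11 + 69) = 70 - 3/58 = 4057/58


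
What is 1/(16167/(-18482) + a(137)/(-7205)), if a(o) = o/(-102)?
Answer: -3395651655/2969689484 ≈ -1.1434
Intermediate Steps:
a(o) = -o/102 (a(o) = o*(-1/102) = -o/102)
1/(16167/(-18482) + a(137)/(-7205)) = 1/(16167/(-18482) - 1/102*137/(-7205)) = 1/(16167*(-1/18482) - 137/102*(-1/7205)) = 1/(-16167/18482 + 137/734910) = 1/(-2969689484/3395651655) = -3395651655/2969689484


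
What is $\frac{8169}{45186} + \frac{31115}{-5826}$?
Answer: $- \frac{113197483}{21937803} \approx -5.1599$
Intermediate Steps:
$\frac{8169}{45186} + \frac{31115}{-5826} = 8169 \cdot \frac{1}{45186} + 31115 \left(- \frac{1}{5826}\right) = \frac{2723}{15062} - \frac{31115}{5826} = - \frac{113197483}{21937803}$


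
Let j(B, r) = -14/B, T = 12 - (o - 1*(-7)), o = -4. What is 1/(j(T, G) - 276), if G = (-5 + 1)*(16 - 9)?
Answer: -9/2498 ≈ -0.0036029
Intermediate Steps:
T = 9 (T = 12 - (-4 - 1*(-7)) = 12 - (-4 + 7) = 12 - 1*3 = 12 - 3 = 9)
G = -28 (G = -4*7 = -28)
1/(j(T, G) - 276) = 1/(-14/9 - 276) = 1/(-2498/9) = -9/2498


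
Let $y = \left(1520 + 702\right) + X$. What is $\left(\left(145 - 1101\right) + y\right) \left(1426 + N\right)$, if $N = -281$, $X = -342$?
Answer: $1057980$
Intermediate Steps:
$y = 1880$ ($y = \left(1520 + 702\right) - 342 = 2222 - 342 = 1880$)
$\left(\left(145 - 1101\right) + y\right) \left(1426 + N\right) = \left(\left(145 - 1101\right) + 1880\right) \left(1426 - 281\right) = \left(-956 + 1880\right) 1145 = 924 \cdot 1145 = 1057980$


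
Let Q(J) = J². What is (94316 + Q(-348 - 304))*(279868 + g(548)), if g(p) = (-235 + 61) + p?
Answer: 145563299640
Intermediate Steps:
g(p) = -174 + p
(94316 + Q(-348 - 304))*(279868 + g(548)) = (94316 + (-348 - 304)²)*(279868 + (-174 + 548)) = (94316 + (-652)²)*(279868 + 374) = (94316 + 425104)*280242 = 519420*280242 = 145563299640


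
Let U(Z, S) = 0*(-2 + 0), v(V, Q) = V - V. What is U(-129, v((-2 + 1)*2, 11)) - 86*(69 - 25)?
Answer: -3784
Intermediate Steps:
v(V, Q) = 0
U(Z, S) = 0 (U(Z, S) = 0*(-2) = 0)
U(-129, v((-2 + 1)*2, 11)) - 86*(69 - 25) = 0 - 86*(69 - 25) = 0 - 86*44 = 0 - 1*3784 = 0 - 3784 = -3784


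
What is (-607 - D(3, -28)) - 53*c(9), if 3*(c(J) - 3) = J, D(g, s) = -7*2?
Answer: -911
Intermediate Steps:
D(g, s) = -14
c(J) = 3 + J/3
(-607 - D(3, -28)) - 53*c(9) = (-607 - 1*(-14)) - 53*(3 + (1/3)*9) = (-607 + 14) - 53*(3 + 3) = -593 - 53*6 = -593 - 1*318 = -593 - 318 = -911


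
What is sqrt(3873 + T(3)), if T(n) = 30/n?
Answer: sqrt(3883) ≈ 62.314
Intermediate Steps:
sqrt(3873 + T(3)) = sqrt(3873 + 30/3) = sqrt(3873 + 30*(1/3)) = sqrt(3873 + 10) = sqrt(3883)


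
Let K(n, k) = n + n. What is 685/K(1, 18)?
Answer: 685/2 ≈ 342.50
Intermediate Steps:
K(n, k) = 2*n
685/K(1, 18) = 685/((2*1)) = 685/2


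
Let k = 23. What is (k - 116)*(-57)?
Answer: 5301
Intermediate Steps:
(k - 116)*(-57) = (23 - 116)*(-57) = -93*(-57) = 5301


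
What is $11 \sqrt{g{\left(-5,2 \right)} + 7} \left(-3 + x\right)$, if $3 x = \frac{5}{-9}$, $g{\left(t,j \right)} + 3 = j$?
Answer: $- \frac{946 \sqrt{6}}{27} \approx -85.823$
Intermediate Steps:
$g{\left(t,j \right)} = -3 + j$
$x = - \frac{5}{27}$ ($x = \frac{5 \frac{1}{-9}}{3} = \frac{5 \left(- \frac{1}{9}\right)}{3} = \frac{1}{3} \left(- \frac{5}{9}\right) = - \frac{5}{27} \approx -0.18519$)
$11 \sqrt{g{\left(-5,2 \right)} + 7} \left(-3 + x\right) = 11 \sqrt{\left(-3 + 2\right) + 7} \left(-3 - \frac{5}{27}\right) = 11 \sqrt{-1 + 7} \left(- \frac{86}{27}\right) = 11 \sqrt{6} \left(- \frac{86}{27}\right) = - \frac{946 \sqrt{6}}{27}$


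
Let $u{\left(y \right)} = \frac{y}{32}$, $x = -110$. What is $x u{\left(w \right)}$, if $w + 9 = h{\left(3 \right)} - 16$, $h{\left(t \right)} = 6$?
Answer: $\frac{1045}{16} \approx 65.313$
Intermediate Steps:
$w = -19$ ($w = -9 + \left(6 - 16\right) = -9 - 10 = -19$)
$u{\left(y \right)} = \frac{y}{32}$ ($u{\left(y \right)} = y \frac{1}{32} = \frac{y}{32}$)
$x u{\left(w \right)} = - 110 \cdot \frac{1}{32} \left(-19\right) = \left(-110\right) \left(- \frac{19}{32}\right) = \frac{1045}{16}$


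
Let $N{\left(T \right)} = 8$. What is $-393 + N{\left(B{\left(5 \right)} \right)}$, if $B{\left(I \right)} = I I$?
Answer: $-385$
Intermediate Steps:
$B{\left(I \right)} = I^{2}$
$-393 + N{\left(B{\left(5 \right)} \right)} = -393 + 8 = -385$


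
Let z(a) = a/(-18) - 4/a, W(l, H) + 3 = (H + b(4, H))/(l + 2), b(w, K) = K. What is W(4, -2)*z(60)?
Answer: 187/15 ≈ 12.467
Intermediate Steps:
W(l, H) = -3 + 2*H/(2 + l) (W(l, H) = -3 + (H + H)/(l + 2) = -3 + (2*H)/(2 + l) = -3 + 2*H/(2 + l))
z(a) = -4/a - a/18 (z(a) = a*(-1/18) - 4/a = -a/18 - 4/a = -4/a - a/18)
W(4, -2)*z(60) = ((-6 - 3*4 + 2*(-2))/(2 + 4))*(-4/60 - 1/18*60) = ((-6 - 12 - 4)/6)*(-4*1/60 - 10/3) = ((1/6)*(-22))*(-1/15 - 10/3) = -11/3*(-17/5) = 187/15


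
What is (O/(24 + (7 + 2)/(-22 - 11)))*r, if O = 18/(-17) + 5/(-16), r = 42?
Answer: -28721/11832 ≈ -2.4274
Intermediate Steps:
O = -373/272 (O = 18*(-1/17) + 5*(-1/16) = -18/17 - 5/16 = -373/272 ≈ -1.3713)
(O/(24 + (7 + 2)/(-22 - 11)))*r = -373/(272*(24 + (7 + 2)/(-22 - 11)))*42 = -373/(272*(24 + 9/(-33)))*42 = -373/(272*(24 + 9*(-1/33)))*42 = -373/(272*(24 - 3/11))*42 = -373/(272*261/11)*42 = -373/272*11/261*42 = -4103/70992*42 = -28721/11832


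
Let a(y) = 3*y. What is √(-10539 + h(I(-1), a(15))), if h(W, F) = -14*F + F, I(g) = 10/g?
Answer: 6*I*√309 ≈ 105.47*I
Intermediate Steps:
h(W, F) = -13*F
√(-10539 + h(I(-1), a(15))) = √(-10539 - 39*15) = √(-10539 - 13*45) = √(-10539 - 585) = √(-11124) = 6*I*√309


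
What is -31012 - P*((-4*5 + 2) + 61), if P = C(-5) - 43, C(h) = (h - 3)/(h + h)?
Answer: -145987/5 ≈ -29197.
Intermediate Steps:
C(h) = (-3 + h)/(2*h) (C(h) = (-3 + h)/((2*h)) = (-3 + h)*(1/(2*h)) = (-3 + h)/(2*h))
P = -211/5 (P = (½)*(-3 - 5)/(-5) - 43 = (½)*(-⅕)*(-8) - 43 = ⅘ - 43 = -211/5 ≈ -42.200)
-31012 - P*((-4*5 + 2) + 61) = -31012 - (-211)*((-4*5 + 2) + 61)/5 = -31012 - (-211)*((-20 + 2) + 61)/5 = -31012 - (-211)*(-18 + 61)/5 = -31012 - (-211)*43/5 = -31012 - 1*(-9073/5) = -31012 + 9073/5 = -145987/5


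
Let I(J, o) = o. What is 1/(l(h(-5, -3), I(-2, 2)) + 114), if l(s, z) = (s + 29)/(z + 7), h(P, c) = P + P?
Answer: 9/1045 ≈ 0.0086124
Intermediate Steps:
h(P, c) = 2*P
l(s, z) = (29 + s)/(7 + z)
1/(l(h(-5, -3), I(-2, 2)) + 114) = 1/((29 + 2*(-5))/(7 + 2) + 114) = 1/((29 - 10)/9 + 114) = 1/((⅑)*19 + 114) = 1/(19/9 + 114) = 1/(1045/9) = 9/1045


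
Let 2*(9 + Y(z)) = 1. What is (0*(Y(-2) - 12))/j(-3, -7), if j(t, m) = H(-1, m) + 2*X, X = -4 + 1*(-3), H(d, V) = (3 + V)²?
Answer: 0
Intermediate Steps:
Y(z) = -17/2 (Y(z) = -9 + (½)*1 = -9 + ½ = -17/2)
X = -7 (X = -4 - 3 = -7)
j(t, m) = -14 + (3 + m)² (j(t, m) = (3 + m)² + 2*(-7) = (3 + m)² - 14 = -14 + (3 + m)²)
(0*(Y(-2) - 12))/j(-3, -7) = (0*(-17/2 - 12))/(-14 + (3 - 7)²) = (0*(-41/2))/(-14 + (-4)²) = 0/(-14 + 16) = 0/2 = 0*(½) = 0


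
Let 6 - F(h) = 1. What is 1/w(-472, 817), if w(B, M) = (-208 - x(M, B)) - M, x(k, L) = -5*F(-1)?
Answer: -1/1000 ≈ -0.0010000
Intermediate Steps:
F(h) = 5 (F(h) = 6 - 1*1 = 6 - 1 = 5)
x(k, L) = -25 (x(k, L) = -5*5 = -25)
w(B, M) = -183 - M (w(B, M) = (-208 - 1*(-25)) - M = (-208 + 25) - M = -183 - M)
1/w(-472, 817) = 1/(-183 - 1*817) = 1/(-183 - 817) = 1/(-1000) = -1/1000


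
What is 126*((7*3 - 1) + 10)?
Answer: 3780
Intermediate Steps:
126*((7*3 - 1) + 10) = 126*((21 - 1) + 10) = 126*(20 + 10) = 126*30 = 3780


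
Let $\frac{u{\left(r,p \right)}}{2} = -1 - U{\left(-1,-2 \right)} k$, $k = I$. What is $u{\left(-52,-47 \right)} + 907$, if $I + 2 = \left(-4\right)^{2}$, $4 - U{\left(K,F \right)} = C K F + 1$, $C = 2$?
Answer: $933$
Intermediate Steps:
$U{\left(K,F \right)} = 3 - 2 F K$ ($U{\left(K,F \right)} = 4 - \left(2 K F + 1\right) = 4 - \left(2 F K + 1\right) = 4 - \left(1 + 2 F K\right) = 3 - 2 F K$)
$I = 14$ ($I = -2 + \left(-4\right)^{2} = -2 + 16 = 14$)
$k = 14$
$u{\left(r,p \right)} = 26$ ($u{\left(r,p \right)} = 2 \left(-1 - \left(3 - \left(-4\right) \left(-1\right)\right) 14\right) = 2 \left(-1 - \left(3 - 4\right) 14\right) = 2 \left(-1 - \left(-1\right) 14\right) = 2 \left(-1 - -14\right) = 2 \left(-1 + 14\right) = 2 \cdot 13 = 26$)
$u{\left(-52,-47 \right)} + 907 = 26 + 907 = 933$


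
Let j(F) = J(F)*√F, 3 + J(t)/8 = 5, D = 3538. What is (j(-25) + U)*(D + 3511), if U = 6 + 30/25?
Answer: 253764/5 + 563920*I ≈ 50753.0 + 5.6392e+5*I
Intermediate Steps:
J(t) = 16 (J(t) = -24 + 8*5 = -24 + 40 = 16)
j(F) = 16*√F
U = 36/5 (U = 6 + 30*(1/25) = 6 + 6/5 = 36/5 ≈ 7.2000)
(j(-25) + U)*(D + 3511) = (16*√(-25) + 36/5)*(3538 + 3511) = (16*(5*I) + 36/5)*7049 = (80*I + 36/5)*7049 = (36/5 + 80*I)*7049 = 253764/5 + 563920*I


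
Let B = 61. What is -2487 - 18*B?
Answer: -3585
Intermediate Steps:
-2487 - 18*B = -2487 - 18*61 = -2487 - 1098 = -3585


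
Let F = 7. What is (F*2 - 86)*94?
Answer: -6768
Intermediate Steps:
(F*2 - 86)*94 = (7*2 - 86)*94 = (14 - 86)*94 = -72*94 = -6768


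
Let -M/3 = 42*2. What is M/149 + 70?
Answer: 10178/149 ≈ 68.309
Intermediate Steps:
M = -252 (M = -126*2 = -3*84 = -252)
M/149 + 70 = -252/149 + 70 = 10178/149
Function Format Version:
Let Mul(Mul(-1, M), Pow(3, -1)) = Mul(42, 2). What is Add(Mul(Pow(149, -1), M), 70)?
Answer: Rational(10178, 149) ≈ 68.309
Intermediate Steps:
M = -252 (M = Mul(-3, Mul(42, 2)) = Mul(-3, 84) = -252)
Add(Mul(Pow(149, -1), M), 70) = Add(Mul(Pow(149, -1), -252), 70) = Add(Mul(Rational(1, 149), -252), 70) = Add(Rational(-252, 149), 70) = Rational(10178, 149)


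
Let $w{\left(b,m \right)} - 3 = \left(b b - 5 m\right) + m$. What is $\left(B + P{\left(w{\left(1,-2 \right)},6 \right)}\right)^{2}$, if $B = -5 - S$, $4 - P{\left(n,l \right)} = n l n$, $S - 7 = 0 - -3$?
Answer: $765625$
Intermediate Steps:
$w{\left(b,m \right)} = 3 + b^{2} - 4 m$ ($w{\left(b,m \right)} = 3 + \left(\left(b b - 5 m\right) + m\right) = 3 + \left(\left(b^{2} - 5 m\right) + m\right) = 3 + \left(b^{2} - 4 m\right) = 3 + b^{2} - 4 m$)
$S = 10$ ($S = 7 + \left(0 - -3\right) = 7 + \left(0 + 3\right) = 7 + 3 = 10$)
$P{\left(n,l \right)} = 4 - l n^{2}$ ($P{\left(n,l \right)} = 4 - n l n = 4 - l n n = 4 - l n^{2}$)
$B = -15$ ($B = -5 - 10 = -15$)
$\left(B + P{\left(w{\left(1,-2 \right)},6 \right)}\right)^{2} = \left(-15 + \left(4 - 6 \left(3 + 1^{2} - -8\right)^{2}\right)\right)^{2} = \left(-15 + \left(4 - 6 \left(3 + 1 + 8\right)^{2}\right)\right)^{2} = \left(-15 + \left(4 - 6 \cdot 12^{2}\right)\right)^{2} = \left(-15 + \left(4 - 6 \cdot 144\right)\right)^{2} = \left(-15 + \left(4 - 864\right)\right)^{2} = \left(-15 - 860\right)^{2} = \left(-875\right)^{2} = 765625$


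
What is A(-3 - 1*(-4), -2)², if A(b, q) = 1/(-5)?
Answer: 1/25 ≈ 0.040000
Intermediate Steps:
A(b, q) = -⅕
A(-3 - 1*(-4), -2)² = (-⅕)² = 1/25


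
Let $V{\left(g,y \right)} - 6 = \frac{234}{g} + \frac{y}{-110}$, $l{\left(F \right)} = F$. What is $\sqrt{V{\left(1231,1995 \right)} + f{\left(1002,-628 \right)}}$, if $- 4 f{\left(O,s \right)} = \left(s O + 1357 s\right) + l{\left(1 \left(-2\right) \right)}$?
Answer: $\frac{\sqrt{67907172397449}}{13541} \approx 608.57$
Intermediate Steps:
$V{\left(g,y \right)} = 6 + \frac{234}{g} - \frac{y}{110}$ ($V{\left(g,y \right)} = 6 + \left(\frac{234}{g} + \frac{y}{-110}\right) = 6 + \left(\frac{234}{g} + y \left(- \frac{1}{110}\right)\right) = 6 - \left(- \frac{234}{g} + \frac{y}{110}\right) = 6 + \frac{234}{g} - \frac{y}{110}$)
$f{\left(O,s \right)} = \frac{1}{2} - \frac{1357 s}{4} - \frac{O s}{4}$ ($f{\left(O,s \right)} = - \frac{\left(s O + 1357 s\right) + 1 \left(-2\right)}{4} = - \frac{\left(O s + 1357 s\right) - 2}{4} = - \frac{\left(1357 s + O s\right) - 2}{4} = - \frac{-2 + 1357 s + O s}{4} = \frac{1}{2} - \frac{1357 s}{4} - \frac{O s}{4}$)
$\sqrt{V{\left(1231,1995 \right)} + f{\left(1002,-628 \right)}} = \sqrt{\left(6 + \frac{234}{1231} - \frac{399}{22}\right) - \left(- \frac{426099}{2} - 157314\right)} = \sqrt{\left(6 + 234 \cdot \frac{1}{1231} - \frac{399}{22}\right) + \left(\frac{1}{2} + 213049 + 157314\right)} = \sqrt{\left(6 + \frac{234}{1231} - \frac{399}{22}\right) + \frac{740727}{2}} = \sqrt{- \frac{323529}{27082} + \frac{740727}{2}} = \sqrt{\frac{5014930389}{13541}} = \frac{\sqrt{67907172397449}}{13541}$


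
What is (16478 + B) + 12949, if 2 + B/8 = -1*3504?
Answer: 1379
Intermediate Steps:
B = -28048 (B = -16 + 8*(-1*3504) = -16 + 8*(-3504) = -16 - 28032 = -28048)
(16478 + B) + 12949 = (16478 - 28048) + 12949 = -11570 + 12949 = 1379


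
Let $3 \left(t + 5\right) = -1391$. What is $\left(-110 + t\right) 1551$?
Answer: $-897512$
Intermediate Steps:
$t = - \frac{1406}{3}$ ($t = -5 + \frac{1}{3} \left(-1391\right) = -5 - \frac{1391}{3} = - \frac{1406}{3} \approx -468.67$)
$\left(-110 + t\right) 1551 = \left(-110 - \frac{1406}{3}\right) 1551 = \left(- \frac{1736}{3}\right) 1551 = -897512$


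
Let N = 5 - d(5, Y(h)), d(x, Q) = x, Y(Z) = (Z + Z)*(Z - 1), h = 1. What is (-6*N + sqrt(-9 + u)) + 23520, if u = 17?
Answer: 23520 + 2*sqrt(2) ≈ 23523.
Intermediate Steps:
Y(Z) = 2*Z*(-1 + Z) (Y(Z) = (2*Z)*(-1 + Z) = 2*Z*(-1 + Z))
N = 0 (N = 5 - 1*5 = 5 - 5 = 0)
(-6*N + sqrt(-9 + u)) + 23520 = (-6*0 + sqrt(-9 + 17)) + 23520 = (0 + sqrt(8)) + 23520 = (0 + 2*sqrt(2)) + 23520 = 2*sqrt(2) + 23520 = 23520 + 2*sqrt(2)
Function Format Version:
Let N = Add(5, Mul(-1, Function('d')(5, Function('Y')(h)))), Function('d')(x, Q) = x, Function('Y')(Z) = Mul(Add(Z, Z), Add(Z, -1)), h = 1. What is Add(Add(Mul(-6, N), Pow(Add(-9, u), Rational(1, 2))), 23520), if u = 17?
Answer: Add(23520, Mul(2, Pow(2, Rational(1, 2)))) ≈ 23523.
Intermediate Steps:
Function('Y')(Z) = Mul(2, Z, Add(-1, Z)) (Function('Y')(Z) = Mul(Mul(2, Z), Add(-1, Z)) = Mul(2, Z, Add(-1, Z)))
N = 0 (N = Add(5, Mul(-1, 5)) = Add(5, -5) = 0)
Add(Add(Mul(-6, N), Pow(Add(-9, u), Rational(1, 2))), 23520) = Add(Add(Mul(-6, 0), Pow(Add(-9, 17), Rational(1, 2))), 23520) = Add(Add(0, Pow(8, Rational(1, 2))), 23520) = Add(Add(0, Mul(2, Pow(2, Rational(1, 2)))), 23520) = Add(Mul(2, Pow(2, Rational(1, 2))), 23520) = Add(23520, Mul(2, Pow(2, Rational(1, 2))))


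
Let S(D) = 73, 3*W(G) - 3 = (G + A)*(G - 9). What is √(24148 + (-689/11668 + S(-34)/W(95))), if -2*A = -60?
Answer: √95032600292181266567/62733002 ≈ 155.40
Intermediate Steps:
A = 30 (A = -½*(-60) = 30)
W(G) = 1 + (-9 + G)*(30 + G)/3 (W(G) = 1 + ((G + 30)*(G - 9))/3 = 1 + ((30 + G)*(-9 + G))/3 = 1 + ((-9 + G)*(30 + G))/3 = 1 + (-9 + G)*(30 + G)/3)
√(24148 + (-689/11668 + S(-34)/W(95))) = √(24148 + (-689/11668 + 73/(-89 + 7*95 + (⅓)*95²))) = √(24148 + (-689*1/11668 + 73/(-89 + 665 + (⅓)*9025))) = √(24148 + (-689/11668 + 73/(-89 + 665 + 9025/3))) = √(24148 + (-689/11668 + 73/(10753/3))) = √(24148 + (-689/11668 + 73*(3/10753))) = √(24148 + (-689/11668 + 219/10753)) = √(24148 - 4853525/125466004) = √(3029748211067/125466004) = √95032600292181266567/62733002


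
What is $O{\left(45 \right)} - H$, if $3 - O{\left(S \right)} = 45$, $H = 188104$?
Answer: $-188146$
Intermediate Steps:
$O{\left(S \right)} = -42$ ($O{\left(S \right)} = 3 - 45 = -42$)
$O{\left(45 \right)} - H = -42 - 188104 = -188146$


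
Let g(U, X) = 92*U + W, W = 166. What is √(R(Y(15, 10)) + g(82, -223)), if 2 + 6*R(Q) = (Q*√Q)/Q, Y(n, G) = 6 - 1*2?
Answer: √7710 ≈ 87.807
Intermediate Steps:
Y(n, G) = 4 (Y(n, G) = 6 - 2 = 4)
g(U, X) = 166 + 92*U (g(U, X) = 92*U + 166 = 166 + 92*U)
R(Q) = -⅓ + √Q/6 (R(Q) = -⅓ + ((Q*√Q)/Q)/6 = -⅓ + (Q^(3/2)/Q)/6 = -⅓ + √Q/6)
√(R(Y(15, 10)) + g(82, -223)) = √((-⅓ + √4/6) + (166 + 92*82)) = √((-⅓ + (⅙)*2) + (166 + 7544)) = √((-⅓ + ⅓) + 7710) = √(0 + 7710) = √7710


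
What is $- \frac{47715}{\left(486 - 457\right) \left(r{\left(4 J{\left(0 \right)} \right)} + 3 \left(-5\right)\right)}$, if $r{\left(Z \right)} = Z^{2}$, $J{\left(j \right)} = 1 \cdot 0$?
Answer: $\frac{3181}{29} \approx 109.69$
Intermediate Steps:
$J{\left(j \right)} = 0$
$- \frac{47715}{\left(486 - 457\right) \left(r{\left(4 J{\left(0 \right)} \right)} + 3 \left(-5\right)\right)} = - \frac{47715}{\left(486 - 457\right) \left(\left(4 \cdot 0\right)^{2} + 3 \left(-5\right)\right)} = - \frac{47715}{\left(486 - 457\right) \left(0^{2} - 15\right)} = - \frac{47715}{29 \left(0 - 15\right)} = - \frac{47715}{29 \left(-15\right)} = - \frac{47715}{-435} = \left(-47715\right) \left(- \frac{1}{435}\right) = \frac{3181}{29}$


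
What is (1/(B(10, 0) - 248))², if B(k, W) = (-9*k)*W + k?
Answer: 1/56644 ≈ 1.7654e-5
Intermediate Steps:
B(k, W) = k - 9*W*k (B(k, W) = -9*W*k + k = k - 9*W*k)
(1/(B(10, 0) - 248))² = (1/(10*(1 - 9*0) - 248))² = (1/(10*(1 + 0) - 248))² = (1/(10*1 - 248))² = (1/(10 - 248))² = (1/(-238))² = (-1/238)² = 1/56644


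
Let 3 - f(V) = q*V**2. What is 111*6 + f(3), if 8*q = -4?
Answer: 1347/2 ≈ 673.50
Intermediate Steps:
q = -1/2 (q = (1/8)*(-4) = -1/2 ≈ -0.50000)
f(V) = 3 + V**2/2 (f(V) = 3 - (-1)*V**2/2 = 3 + V**2/2)
111*6 + f(3) = 111*6 + (3 + (1/2)*3**2) = 666 + (3 + (1/2)*9) = 666 + (3 + 9/2) = 666 + 15/2 = 1347/2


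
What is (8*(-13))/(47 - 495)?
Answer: 13/56 ≈ 0.23214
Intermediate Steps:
(8*(-13))/(47 - 495) = -104/(-448) = -104*(-1/448) = 13/56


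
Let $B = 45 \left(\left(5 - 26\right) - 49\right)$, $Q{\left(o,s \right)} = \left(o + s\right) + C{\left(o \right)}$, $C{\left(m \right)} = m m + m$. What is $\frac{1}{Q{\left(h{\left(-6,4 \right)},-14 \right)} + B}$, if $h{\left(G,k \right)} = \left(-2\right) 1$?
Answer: $- \frac{1}{3164} \approx -0.00031606$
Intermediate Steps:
$h{\left(G,k \right)} = -2$
$C{\left(m \right)} = m + m^{2}$ ($C{\left(m \right)} = m^{2} + m = m + m^{2}$)
$Q{\left(o,s \right)} = o + s + o \left(1 + o\right)$ ($Q{\left(o,s \right)} = \left(o + s\right) + o \left(1 + o\right) = o + s + o \left(1 + o\right)$)
$B = -3150$ ($B = 45 \left(\left(5 - 26\right) - 49\right) = 45 \left(-21 - 49\right) = 45 \left(-70\right) = -3150$)
$\frac{1}{Q{\left(h{\left(-6,4 \right)},-14 \right)} + B} = \frac{1}{\left(-2 - 14 - 2 \left(1 - 2\right)\right) - 3150} = \frac{1}{\left(-2 - 14 - -2\right) - 3150} = \frac{1}{\left(-2 - 14 + 2\right) - 3150} = \frac{1}{-14 - 3150} = \frac{1}{-3164} = - \frac{1}{3164}$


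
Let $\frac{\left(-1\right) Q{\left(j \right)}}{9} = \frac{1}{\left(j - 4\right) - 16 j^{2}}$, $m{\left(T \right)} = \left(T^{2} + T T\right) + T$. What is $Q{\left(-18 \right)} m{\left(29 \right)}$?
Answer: $\frac{15399}{5206} \approx 2.9579$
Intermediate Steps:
$m{\left(T \right)} = T + 2 T^{2}$ ($m{\left(T \right)} = \left(T^{2} + T^{2}\right) + T = 2 T^{2} + T = T + 2 T^{2}$)
$Q{\left(j \right)} = - \frac{9}{-4 + j - 16 j^{2}}$ ($Q{\left(j \right)} = - \frac{9}{\left(j - 4\right) - 16 j^{2}} = - \frac{9}{\left(-4 + j\right) - 16 j^{2}} = - \frac{9}{-4 + j - 16 j^{2}}$)
$Q{\left(-18 \right)} m{\left(29 \right)} = \frac{9}{4 - -18 + 16 \left(-18\right)^{2}} \cdot 29 \left(1 + 2 \cdot 29\right) = \frac{9}{4 + 18 + 16 \cdot 324} \cdot 29 \left(1 + 58\right) = \frac{9}{4 + 18 + 5184} \cdot 29 \cdot 59 = \frac{9}{5206} \cdot 1711 = \frac{15399}{5206}$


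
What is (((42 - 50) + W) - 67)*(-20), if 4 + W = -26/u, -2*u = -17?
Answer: 27900/17 ≈ 1641.2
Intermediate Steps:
u = 17/2 (u = -½*(-17) = 17/2 ≈ 8.5000)
W = -120/17 (W = -4 - 26/17/2 = -4 - 26*2/17 = -4 - 52/17 = -120/17 ≈ -7.0588)
(((42 - 50) + W) - 67)*(-20) = (((42 - 50) - 120/17) - 67)*(-20) = ((-8 - 120/17) - 67)*(-20) = (-256/17 - 67)*(-20) = -1395/17*(-20) = 27900/17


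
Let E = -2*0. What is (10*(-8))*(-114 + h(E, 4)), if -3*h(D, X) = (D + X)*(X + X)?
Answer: 29920/3 ≈ 9973.3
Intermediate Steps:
E = 0
h(D, X) = -2*X*(D + X)/3 (h(D, X) = -(D + X)*(X + X)/3 = -(D + X)*2*X/3 = -2*X*(D + X)/3)
(10*(-8))*(-114 + h(E, 4)) = (10*(-8))*(-114 - ⅔*4*(0 + 4)) = -80*(-114 - ⅔*4*4) = -80*(-114 - 32/3) = -80*(-374/3) = 29920/3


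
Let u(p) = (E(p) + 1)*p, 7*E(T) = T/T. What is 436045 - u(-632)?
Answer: 3057371/7 ≈ 4.3677e+5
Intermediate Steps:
E(T) = 1/7 (E(T) = (T/T)/7 = (1/7)*1 = 1/7)
u(p) = 8*p/7 (u(p) = (1/7 + 1)*p = 8*p/7)
436045 - u(-632) = 436045 - 8*(-632)/7 = 436045 - 1*(-5056/7) = 436045 + 5056/7 = 3057371/7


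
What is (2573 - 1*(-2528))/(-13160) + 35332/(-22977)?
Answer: -582174797/302377320 ≈ -1.9253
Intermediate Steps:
(2573 - 1*(-2528))/(-13160) + 35332/(-22977) = (2573 + 2528)*(-1/13160) + 35332*(-1/22977) = 5101*(-1/13160) - 35332/22977 = -5101/13160 - 35332/22977 = -582174797/302377320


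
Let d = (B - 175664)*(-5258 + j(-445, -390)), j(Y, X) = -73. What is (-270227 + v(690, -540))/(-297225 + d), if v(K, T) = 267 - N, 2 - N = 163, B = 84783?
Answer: -89933/161396462 ≈ -0.00055722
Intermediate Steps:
N = -161 (N = 2 - 1*163 = 2 - 163 = -161)
d = 484486611 (d = (84783 - 175664)*(-5258 - 73) = -90881*(-5331) = 484486611)
v(K, T) = 428 (v(K, T) = 267 - 1*(-161) = 267 + 161 = 428)
(-270227 + v(690, -540))/(-297225 + d) = (-270227 + 428)/(-297225 + 484486611) = -269799/484189386 = -269799*1/484189386 = -89933/161396462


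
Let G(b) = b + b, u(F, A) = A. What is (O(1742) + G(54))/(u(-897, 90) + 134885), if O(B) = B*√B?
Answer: 108/134975 + 1742*√1742/134975 ≈ 0.53946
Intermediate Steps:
O(B) = B^(3/2)
G(b) = 2*b
(O(1742) + G(54))/(u(-897, 90) + 134885) = (1742^(3/2) + 2*54)/(90 + 134885) = (1742*√1742 + 108)/134975 = (108 + 1742*√1742)*(1/134975) = 108/134975 + 1742*√1742/134975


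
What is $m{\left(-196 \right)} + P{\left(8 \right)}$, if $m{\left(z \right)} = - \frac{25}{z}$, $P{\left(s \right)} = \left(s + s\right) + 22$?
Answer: $\frac{7473}{196} \approx 38.128$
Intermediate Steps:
$P{\left(s \right)} = 22 + 2 s$ ($P{\left(s \right)} = 2 s + 22 = 22 + 2 s$)
$m{\left(-196 \right)} + P{\left(8 \right)} = - \frac{25}{-196} + \left(22 + 2 \cdot 8\right) = \left(-25\right) \left(- \frac{1}{196}\right) + \left(22 + 16\right) = \frac{25}{196} + 38 = \frac{7473}{196}$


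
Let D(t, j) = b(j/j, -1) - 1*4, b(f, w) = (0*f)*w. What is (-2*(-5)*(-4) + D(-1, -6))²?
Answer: 1936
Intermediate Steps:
b(f, w) = 0 (b(f, w) = 0*w = 0)
D(t, j) = -4 (D(t, j) = 0 - 1*4 = 0 - 4 = -4)
(-2*(-5)*(-4) + D(-1, -6))² = (-2*(-5)*(-4) - 4)² = (10*(-4) - 4)² = (-40 - 4)² = (-44)² = 1936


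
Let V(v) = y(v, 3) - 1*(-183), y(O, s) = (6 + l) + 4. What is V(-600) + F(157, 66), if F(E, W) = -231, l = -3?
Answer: -41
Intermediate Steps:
y(O, s) = 7 (y(O, s) = (6 - 3) + 4 = 3 + 4 = 7)
V(v) = 190 (V(v) = 7 - 1*(-183) = 7 + 183 = 190)
V(-600) + F(157, 66) = 190 - 231 = -41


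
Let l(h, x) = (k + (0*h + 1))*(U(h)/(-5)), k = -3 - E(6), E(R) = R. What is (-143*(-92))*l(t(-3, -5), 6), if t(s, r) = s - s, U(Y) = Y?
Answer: 0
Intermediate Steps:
k = -9 (k = -3 - 1*6 = -3 - 6 = -9)
t(s, r) = 0
l(h, x) = 8*h/5 (l(h, x) = (-9 + (0*h + 1))*(h/(-5)) = (-9 + (0 + 1))*(h*(-1/5)) = (-9 + 1)*(-h/5) = -(-8)*h/5 = 8*h/5)
(-143*(-92))*l(t(-3, -5), 6) = (-143*(-92))*((8/5)*0) = 13156*0 = 0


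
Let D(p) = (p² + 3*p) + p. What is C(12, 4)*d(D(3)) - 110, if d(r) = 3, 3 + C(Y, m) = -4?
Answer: -131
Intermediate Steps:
C(Y, m) = -7 (C(Y, m) = -3 - 4 = -7)
D(p) = p² + 4*p
C(12, 4)*d(D(3)) - 110 = -7*3 - 110 = -21 - 110 = -131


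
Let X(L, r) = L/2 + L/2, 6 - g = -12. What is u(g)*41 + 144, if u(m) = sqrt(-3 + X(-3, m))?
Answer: 144 + 41*I*sqrt(6) ≈ 144.0 + 100.43*I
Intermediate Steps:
g = 18 (g = 6 - 1*(-12) = 6 + 12 = 18)
X(L, r) = L (X(L, r) = L*(1/2) + L*(1/2) = L/2 + L/2 = L)
u(m) = I*sqrt(6) (u(m) = sqrt(-3 - 3) = sqrt(-6) = I*sqrt(6))
u(g)*41 + 144 = (I*sqrt(6))*41 + 144 = 41*I*sqrt(6) + 144 = 144 + 41*I*sqrt(6)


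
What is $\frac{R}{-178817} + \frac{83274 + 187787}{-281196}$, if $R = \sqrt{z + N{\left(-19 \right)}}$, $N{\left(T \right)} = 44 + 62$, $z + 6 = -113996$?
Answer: $- \frac{271061}{281196} - \frac{2 i \sqrt{28474}}{178817} \approx -0.96396 - 0.0018873 i$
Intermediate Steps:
$z = -114002$ ($z = -6 - 113996 = -114002$)
$N{\left(T \right)} = 106$
$R = 2 i \sqrt{28474}$ ($R = \sqrt{-114002 + 106} = \sqrt{-113896} = 2 i \sqrt{28474} \approx 337.48 i$)
$\frac{R}{-178817} + \frac{83274 + 187787}{-281196} = \frac{2 i \sqrt{28474}}{-178817} + \frac{83274 + 187787}{-281196} = 2 i \sqrt{28474} \left(- \frac{1}{178817}\right) + 271061 \left(- \frac{1}{281196}\right) = - \frac{2 i \sqrt{28474}}{178817} - \frac{271061}{281196} = - \frac{271061}{281196} - \frac{2 i \sqrt{28474}}{178817}$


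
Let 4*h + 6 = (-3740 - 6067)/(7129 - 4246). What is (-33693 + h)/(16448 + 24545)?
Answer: -129524927/157577092 ≈ -0.82198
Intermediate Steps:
h = -9035/3844 (h = -3/2 + ((-3740 - 6067)/(7129 - 4246))/4 = -3/2 + (-9807/2883)/4 = -3/2 + (-9807*1/2883)/4 = -3/2 + (¼)*(-3269/961) = -3/2 - 3269/3844 = -9035/3844 ≈ -2.3504)
(-33693 + h)/(16448 + 24545) = (-33693 - 9035/3844)/(16448 + 24545) = -129524927/3844/40993 = -129524927/3844*1/40993 = -129524927/157577092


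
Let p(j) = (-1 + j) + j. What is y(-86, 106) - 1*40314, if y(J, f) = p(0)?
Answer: -40315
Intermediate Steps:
p(j) = -1 + 2*j
y(J, f) = -1 (y(J, f) = -1 + 2*0 = -1 + 0 = -1)
y(-86, 106) - 1*40314 = -1 - 1*40314 = -1 - 40314 = -40315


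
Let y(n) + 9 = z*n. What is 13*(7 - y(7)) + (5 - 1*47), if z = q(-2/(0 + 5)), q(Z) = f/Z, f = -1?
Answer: -123/2 ≈ -61.500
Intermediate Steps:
q(Z) = -1/Z
z = 5/2 (z = -1/((-2/(0 + 5))) = -1/((-2/5)) = -1/((-2*1/5)) = -1/(-2/5) = -1*(-5/2) = 5/2 ≈ 2.5000)
y(n) = -9 + 5*n/2
13*(7 - y(7)) + (5 - 1*47) = 13*(7 - (-9 + (5/2)*7)) + (5 - 1*47) = 13*(7 - (-9 + 35/2)) + (5 - 47) = 13*(7 - 1*17/2) - 42 = 13*(7 - 17/2) - 42 = 13*(-3/2) - 42 = -39/2 - 42 = -123/2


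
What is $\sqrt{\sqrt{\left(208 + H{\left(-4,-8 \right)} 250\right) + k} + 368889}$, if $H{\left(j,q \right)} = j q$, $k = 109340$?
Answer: $\sqrt{368889 + 2 \sqrt{29387}} \approx 607.64$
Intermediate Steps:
$\sqrt{\sqrt{\left(208 + H{\left(-4,-8 \right)} 250\right) + k} + 368889} = \sqrt{\sqrt{\left(208 + \left(-4\right) \left(-8\right) 250\right) + 109340} + 368889} = \sqrt{\sqrt{\left(208 + 32 \cdot 250\right) + 109340} + 368889} = \sqrt{\sqrt{\left(208 + 8000\right) + 109340} + 368889} = \sqrt{\sqrt{8208 + 109340} + 368889} = \sqrt{\sqrt{117548} + 368889} = \sqrt{2 \sqrt{29387} + 368889} = \sqrt{368889 + 2 \sqrt{29387}}$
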